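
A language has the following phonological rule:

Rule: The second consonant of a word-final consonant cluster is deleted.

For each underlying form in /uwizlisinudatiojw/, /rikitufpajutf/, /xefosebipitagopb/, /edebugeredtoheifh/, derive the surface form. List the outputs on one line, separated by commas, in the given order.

/uwizlisinudatiojw/: /w/ is the second consonant of a word-final cluster /jw/, so it deletes. → [uwizlisinudatioj].
/rikitufpajutf/: /f/ is the second consonant of a word-final cluster /tf/, so it deletes. → [rikitufpajut].
/xefosebipitagopb/: /b/ is the second consonant of a word-final cluster /pb/, so it deletes. → [xefosebipitagop].
/edebugeredtoheifh/: /h/ is the second consonant of a word-final cluster /fh/, so it deletes. → [edebugeredtoheif].

uwizlisinudatioj, rikitufpajut, xefosebipitagop, edebugeredtoheif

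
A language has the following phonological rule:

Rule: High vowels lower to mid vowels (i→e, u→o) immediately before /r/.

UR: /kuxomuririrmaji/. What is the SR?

kuxomorerermaji

/u/ is a high vowel immediately before /r/, so it lowers to [o].
/i/ is a high vowel immediately before /r/, so it lowers to [e].
/i/ is a high vowel immediately before /r/, so it lowers to [e].
The other instances of /u/, /i/ do not occur in the required environment and remain unchanged.
Surface form: [kuxomorerermaji].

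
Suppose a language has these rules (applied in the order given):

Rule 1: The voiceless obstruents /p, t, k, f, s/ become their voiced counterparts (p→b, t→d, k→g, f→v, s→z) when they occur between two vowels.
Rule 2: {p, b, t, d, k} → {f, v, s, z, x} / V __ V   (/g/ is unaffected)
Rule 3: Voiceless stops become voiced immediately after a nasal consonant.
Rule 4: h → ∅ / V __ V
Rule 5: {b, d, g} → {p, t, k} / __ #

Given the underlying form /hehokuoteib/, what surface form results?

Rule 1 (intervocalic voicing): /k/ is a voiceless obstruent between vowels /o/ and /u/, so it voices to [g]. /t/ is a voiceless obstruent between vowels /o/ and /e/, so it voices to [d]. /hehokuoteib/ → hehoguodeib.
Rule 2 (intervocalic spirantization): /d/ is a stop between vowels /o/ and /e/, so it spirantizes to the fricative [z]. /hehoguodeib/ → hehoguozeib.
Rule 3 (post-nasal voicing): no segment meets the environment; /hehoguozeib/ is unchanged.
Rule 4 (intervocalic h-deletion): /h/ occurs between vowels /e/ and /o/, so it deletes. /hehoguozeib/ → heoguozeib.
Rule 5 (final devoicing): /b/ is a voiced stop in word-final position, so it devoices to [p]. /heoguozeib/ → heoguozeip.

heoguozeip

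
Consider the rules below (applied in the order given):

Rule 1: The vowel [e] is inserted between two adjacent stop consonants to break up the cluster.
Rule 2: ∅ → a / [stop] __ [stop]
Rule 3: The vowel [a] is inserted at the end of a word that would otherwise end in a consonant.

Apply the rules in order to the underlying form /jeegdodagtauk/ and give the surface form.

jeegedodagetauka

Rule 1 (stop-cluster e-epenthesis): /g/ and /d/ form a stop–stop cluster, so [e] is inserted between them. /g/ and /t/ form a stop–stop cluster, so [e] is inserted between them. /jeegdodagtauk/ → jeegedodagetauk.
Rule 2 (stop-cluster a-epenthesis): no segment meets the environment; /jeegedodagetauk/ is unchanged.
Rule 3 (final a-epenthesis): the form ends in the consonant /k/, so [a] is inserted word-finally. /jeegedodagetauk/ → jeegedodagetauka.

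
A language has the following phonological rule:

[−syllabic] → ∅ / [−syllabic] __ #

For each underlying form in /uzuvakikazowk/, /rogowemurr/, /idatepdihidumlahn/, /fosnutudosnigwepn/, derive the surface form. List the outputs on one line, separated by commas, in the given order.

uzuvakikazow, rogowemur, idatepdihidumlah, fosnutudosnigwep

/uzuvakikazowk/: /k/ is the second consonant of a word-final cluster /wk/, so it deletes. → [uzuvakikazow].
/rogowemurr/: /r/ is the second consonant of a word-final cluster /rr/, so it deletes. → [rogowemur].
/idatepdihidumlahn/: /n/ is the second consonant of a word-final cluster /hn/, so it deletes. → [idatepdihidumlah].
/fosnutudosnigwepn/: /n/ is the second consonant of a word-final cluster /pn/, so it deletes. → [fosnutudosnigwep].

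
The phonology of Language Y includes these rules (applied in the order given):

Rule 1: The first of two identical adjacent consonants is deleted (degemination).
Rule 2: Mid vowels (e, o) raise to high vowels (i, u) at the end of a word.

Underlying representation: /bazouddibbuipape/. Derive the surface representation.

Rule 1 (degemination): /dd/ is a geminate; the first /d/ deletes. /bb/ is a geminate; the first /b/ deletes. /bazouddibbuipape/ → bazoudibuipape.
Rule 2 (final vowel raising): /e/ is a mid vowel in word-final position, so it raises to [i]. /bazoudibuipape/ → bazoudibuipapi.

bazoudibuipapi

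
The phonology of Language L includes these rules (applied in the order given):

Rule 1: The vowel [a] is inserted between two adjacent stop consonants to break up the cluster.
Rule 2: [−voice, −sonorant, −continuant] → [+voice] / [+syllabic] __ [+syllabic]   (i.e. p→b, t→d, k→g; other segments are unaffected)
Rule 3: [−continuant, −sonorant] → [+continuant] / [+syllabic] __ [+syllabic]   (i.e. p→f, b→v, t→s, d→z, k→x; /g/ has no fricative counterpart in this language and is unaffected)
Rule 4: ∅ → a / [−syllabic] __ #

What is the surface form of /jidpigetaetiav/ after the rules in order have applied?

Rule 1 (stop-cluster a-epenthesis): /d/ and /p/ form a stop–stop cluster, so [a] is inserted between them. /jidpigetaetiav/ → jidapigetaetiav.
Rule 2 (intervocalic voicing): /p/ is a voiceless stop between vowels /a/ and /i/, so it voices to [b]. /t/ is a voiceless stop between vowels /e/ and /a/, so it voices to [d]. /t/ is a voiceless stop between vowels /e/ and /i/, so it voices to [d]. /jidapigetaetiav/ → jidabigedaediav.
Rule 3 (intervocalic spirantization): /d/ is a stop between vowels /i/ and /a/, so it spirantizes to the fricative [z]. /b/ is a stop between vowels /a/ and /i/, so it spirantizes to the fricative [v]. /d/ is a stop between vowels /e/ and /a/, so it spirantizes to the fricative [z]. /d/ is a stop between vowels /e/ and /i/, so it spirantizes to the fricative [z]. /jidabigedaediav/ → jizavigezaeziav.
Rule 4 (final a-epenthesis): the form ends in the consonant /v/, so [a] is inserted word-finally. /jizavigezaeziav/ → jizavigezaeziava.

jizavigezaeziava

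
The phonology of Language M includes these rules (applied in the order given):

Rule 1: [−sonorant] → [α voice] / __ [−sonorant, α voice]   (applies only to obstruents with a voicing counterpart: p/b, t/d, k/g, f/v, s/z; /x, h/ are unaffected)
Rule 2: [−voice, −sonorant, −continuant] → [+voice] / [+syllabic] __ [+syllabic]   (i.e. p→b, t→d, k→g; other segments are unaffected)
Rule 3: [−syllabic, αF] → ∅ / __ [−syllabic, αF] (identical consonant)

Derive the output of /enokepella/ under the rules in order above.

enogebela

Rule 1 (regressive voicing assimilation): no segment meets the environment; /enokepella/ is unchanged.
Rule 2 (intervocalic voicing): /k/ is a voiceless stop between vowels /o/ and /e/, so it voices to [g]. /p/ is a voiceless stop between vowels /e/ and /e/, so it voices to [b]. /enokepella/ → enogebella.
Rule 3 (degemination): /ll/ is a geminate; the first /l/ deletes. /enogebella/ → enogebela.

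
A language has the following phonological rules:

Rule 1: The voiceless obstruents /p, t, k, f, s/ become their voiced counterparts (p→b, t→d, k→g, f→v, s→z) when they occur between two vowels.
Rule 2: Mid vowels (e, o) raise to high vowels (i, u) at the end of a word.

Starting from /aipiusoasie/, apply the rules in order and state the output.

Rule 1 (intervocalic voicing): /p/ is a voiceless obstruent between vowels /i/ and /i/, so it voices to [b]. /s/ is a voiceless obstruent between vowels /u/ and /o/, so it voices to [z]. /s/ is a voiceless obstruent between vowels /a/ and /i/, so it voices to [z]. /aipiusoasie/ → aibiuzoazie.
Rule 2 (final vowel raising): /e/ is a mid vowel in word-final position, so it raises to [i]. /aibiuzoazie/ → aibiuzoazii.

aibiuzoazii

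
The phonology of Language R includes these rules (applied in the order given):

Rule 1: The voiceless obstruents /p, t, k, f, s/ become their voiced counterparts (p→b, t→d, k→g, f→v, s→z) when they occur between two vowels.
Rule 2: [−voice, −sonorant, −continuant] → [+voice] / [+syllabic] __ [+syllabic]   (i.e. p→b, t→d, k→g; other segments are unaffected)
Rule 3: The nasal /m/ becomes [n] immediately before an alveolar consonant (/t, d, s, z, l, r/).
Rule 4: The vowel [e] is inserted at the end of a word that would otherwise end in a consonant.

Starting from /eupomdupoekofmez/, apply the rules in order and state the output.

Rule 1 (intervocalic voicing): /p/ is a voiceless obstruent between vowels /u/ and /o/, so it voices to [b]. /p/ is a voiceless obstruent between vowels /u/ and /o/, so it voices to [b]. /k/ is a voiceless obstruent between vowels /e/ and /o/, so it voices to [g]. /eupomdupoekofmez/ → eubomduboegofmez.
Rule 2 (intervocalic voicing): no segment meets the environment; /eubomduboegofmez/ is unchanged.
Rule 3 (nasal place assimilation): /m/ precedes the alveolar consonant /d/, so it assimilates in place to [n]. /eubomduboegofmez/ → eubonduboegofmez.
Rule 4 (final e-epenthesis): the form ends in the consonant /z/, so [e] is inserted word-finally. /eubonduboegofmez/ → eubonduboegofmeze.

eubonduboegofmeze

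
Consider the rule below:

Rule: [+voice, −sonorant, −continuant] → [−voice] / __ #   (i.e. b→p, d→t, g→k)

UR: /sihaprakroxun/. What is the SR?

sihaprakroxun

No segment of /sihaprakroxun/ meets the structural description of the rule, so the form surfaces unchanged.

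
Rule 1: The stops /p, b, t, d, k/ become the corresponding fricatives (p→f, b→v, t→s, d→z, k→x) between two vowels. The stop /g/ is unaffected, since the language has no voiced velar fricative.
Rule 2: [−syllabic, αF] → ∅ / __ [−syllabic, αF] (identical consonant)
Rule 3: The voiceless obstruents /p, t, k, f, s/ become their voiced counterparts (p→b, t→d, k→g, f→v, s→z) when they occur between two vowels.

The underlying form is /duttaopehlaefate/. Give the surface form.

Rule 1 (intervocalic spirantization): /p/ is a stop between vowels /o/ and /e/, so it spirantizes to the fricative [f]. /t/ is a stop between vowels /a/ and /e/, so it spirantizes to the fricative [s]. /duttaopehlaefate/ → duttaofehlaefase.
Rule 2 (degemination): /tt/ is a geminate; the first /t/ deletes. /duttaofehlaefase/ → dutaofehlaefase.
Rule 3 (intervocalic voicing): /t/ is a voiceless obstruent between vowels /u/ and /a/, so it voices to [d]. /f/ is a voiceless obstruent between vowels /o/ and /e/, so it voices to [v]. /f/ is a voiceless obstruent between vowels /e/ and /a/, so it voices to [v]. /s/ is a voiceless obstruent between vowels /a/ and /e/, so it voices to [z]. /dutaofehlaefase/ → dudaovehlaevaze.

dudaovehlaevaze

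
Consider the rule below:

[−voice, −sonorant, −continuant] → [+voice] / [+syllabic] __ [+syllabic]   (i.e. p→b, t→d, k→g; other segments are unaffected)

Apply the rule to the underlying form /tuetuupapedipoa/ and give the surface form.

tueduubabediboa

/t/ is a voiceless stop between vowels /e/ and /u/, so it voices to [d].
/p/ is a voiceless stop between vowels /u/ and /a/, so it voices to [b].
/p/ is a voiceless stop between vowels /a/ and /e/, so it voices to [b].
/p/ is a voiceless stop between vowels /i/ and /o/, so it voices to [b].
Surface form: [tueduubabediboa].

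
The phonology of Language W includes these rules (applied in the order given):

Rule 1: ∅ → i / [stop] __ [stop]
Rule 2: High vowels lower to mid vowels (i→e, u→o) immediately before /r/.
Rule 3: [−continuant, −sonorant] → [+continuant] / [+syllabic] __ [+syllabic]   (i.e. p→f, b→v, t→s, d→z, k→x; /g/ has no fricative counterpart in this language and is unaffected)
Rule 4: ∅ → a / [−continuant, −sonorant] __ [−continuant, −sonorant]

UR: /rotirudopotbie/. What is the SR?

Rule 1 (stop-cluster i-epenthesis): /t/ and /b/ form a stop–stop cluster, so [i] is inserted between them. /rotirudopotbie/ → rotirudopotibie.
Rule 2 (pre-rhotic lowering): /i/ is a high vowel immediately before /r/, so it lowers to [e]. /rotirudopotibie/ → roterudopotibie.
Rule 3 (intervocalic spirantization): /t/ is a stop between vowels /o/ and /e/, so it spirantizes to the fricative [s]. /d/ is a stop between vowels /u/ and /o/, so it spirantizes to the fricative [z]. /p/ is a stop between vowels /o/ and /o/, so it spirantizes to the fricative [f]. /t/ is a stop between vowels /o/ and /i/, so it spirantizes to the fricative [s]. /b/ is a stop between vowels /i/ and /i/, so it spirantizes to the fricative [v]. /roterudopotibie/ → roseruzofosivie.
Rule 4 (stop-cluster a-epenthesis): no segment meets the environment; /roseruzofosivie/ is unchanged.

roseruzofosivie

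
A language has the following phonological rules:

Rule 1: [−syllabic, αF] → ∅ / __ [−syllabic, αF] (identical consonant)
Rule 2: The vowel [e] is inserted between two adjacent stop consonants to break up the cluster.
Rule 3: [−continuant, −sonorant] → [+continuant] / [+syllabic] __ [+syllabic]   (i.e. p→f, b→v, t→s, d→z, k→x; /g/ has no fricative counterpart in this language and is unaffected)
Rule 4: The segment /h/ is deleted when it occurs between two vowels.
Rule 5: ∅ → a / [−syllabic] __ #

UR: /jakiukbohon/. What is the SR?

jaxiuxevoona

Rule 1 (degemination): no segment meets the environment; /jakiukbohon/ is unchanged.
Rule 2 (stop-cluster e-epenthesis): /k/ and /b/ form a stop–stop cluster, so [e] is inserted between them. /jakiukbohon/ → jakiukebohon.
Rule 3 (intervocalic spirantization): /k/ is a stop between vowels /a/ and /i/, so it spirantizes to the fricative [x]. /k/ is a stop between vowels /u/ and /e/, so it spirantizes to the fricative [x]. /b/ is a stop between vowels /e/ and /o/, so it spirantizes to the fricative [v]. /jakiukebohon/ → jaxiuxevohon.
Rule 4 (intervocalic h-deletion): /h/ occurs between vowels /o/ and /o/, so it deletes. /jaxiuxevohon/ → jaxiuxevoon.
Rule 5 (final a-epenthesis): the form ends in the consonant /n/, so [a] is inserted word-finally. /jaxiuxevoon/ → jaxiuxevoona.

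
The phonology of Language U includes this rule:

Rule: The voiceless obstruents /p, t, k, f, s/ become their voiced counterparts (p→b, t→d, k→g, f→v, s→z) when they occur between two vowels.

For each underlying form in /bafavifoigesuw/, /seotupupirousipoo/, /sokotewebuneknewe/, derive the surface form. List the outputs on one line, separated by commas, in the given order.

/bafavifoigesuw/: /f/ is a voiceless obstruent between vowels /a/ and /a/, so it voices to [v]. /f/ is a voiceless obstruent between vowels /i/ and /o/, so it voices to [v]. /s/ is a voiceless obstruent between vowels /e/ and /u/, so it voices to [z]. → [bavavivoigezuw].
/seotupupirousipoo/: /t/ is a voiceless obstruent between vowels /o/ and /u/, so it voices to [d]. /p/ is a voiceless obstruent between vowels /u/ and /u/, so it voices to [b]. /p/ is a voiceless obstruent between vowels /u/ and /i/, so it voices to [b]. /s/ is a voiceless obstruent between vowels /u/ and /i/, so it voices to [z]. /p/ is a voiceless obstruent between vowels /i/ and /o/, so it voices to [b]. → [seodububirouziboo].
/sokotewebuneknewe/: /k/ is a voiceless obstruent between vowels /o/ and /o/, so it voices to [g]. /t/ is a voiceless obstruent between vowels /o/ and /e/, so it voices to [d]. → [sogodewebuneknewe].

bavavivoigezuw, seodububirouziboo, sogodewebuneknewe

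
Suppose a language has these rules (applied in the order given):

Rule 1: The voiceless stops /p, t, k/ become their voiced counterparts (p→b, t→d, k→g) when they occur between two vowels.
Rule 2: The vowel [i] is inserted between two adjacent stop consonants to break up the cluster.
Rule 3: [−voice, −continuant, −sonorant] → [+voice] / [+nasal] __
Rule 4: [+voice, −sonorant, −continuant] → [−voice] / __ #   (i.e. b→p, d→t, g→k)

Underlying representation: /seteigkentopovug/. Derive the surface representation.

sedeigikendobovuk

Rule 1 (intervocalic voicing): /t/ is a voiceless stop between vowels /e/ and /e/, so it voices to [d]. /p/ is a voiceless stop between vowels /o/ and /o/, so it voices to [b]. /seteigkentopovug/ → sedeigkentobovug.
Rule 2 (stop-cluster i-epenthesis): /g/ and /k/ form a stop–stop cluster, so [i] is inserted between them. /sedeigkentobovug/ → sedeigikentobovug.
Rule 3 (post-nasal voicing): /t/ is a voiceless stop immediately after the nasal /n/, so it voices to [d]. /sedeigikentobovug/ → sedeigikendobovug.
Rule 4 (final devoicing): /g/ is a voiced stop in word-final position, so it devoices to [k]. /sedeigikendobovug/ → sedeigikendobovuk.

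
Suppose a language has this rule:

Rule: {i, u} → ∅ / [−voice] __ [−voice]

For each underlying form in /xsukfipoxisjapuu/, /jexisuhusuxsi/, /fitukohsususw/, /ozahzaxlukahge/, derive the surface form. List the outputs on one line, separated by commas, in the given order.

/xsukfipoxisjapuu/: /u/ is a high vowel flanked by voiceless consonants /s/ and /k/, so it deletes. /i/ is a high vowel flanked by voiceless consonants /f/ and /p/, so it deletes. /i/ is a high vowel flanked by voiceless consonants /x/ and /s/, so it deletes. → [xskfpoxsjapuu].
/jexisuhusuxsi/: /i/ is a high vowel flanked by voiceless consonants /x/ and /s/, so it deletes. /u/ is a high vowel flanked by voiceless consonants /s/ and /h/, so it deletes. /u/ is a high vowel flanked by voiceless consonants /h/ and /s/, so it deletes. /u/ is a high vowel flanked by voiceless consonants /s/ and /x/, so it deletes. → [jexshsxsi].
/fitukohsususw/: /i/ is a high vowel flanked by voiceless consonants /f/ and /t/, so it deletes. /u/ is a high vowel flanked by voiceless consonants /t/ and /k/, so it deletes. /u/ is a high vowel flanked by voiceless consonants /s/ and /s/, so it deletes. /u/ is a high vowel flanked by voiceless consonants /s/ and /s/, so it deletes. → [ftkohsssw].
/ozahzaxlukahge/: the rule's environment is not met; surfaces unchanged as [ozahzaxlukahge].

xskfpoxsjapuu, jexshsxsi, ftkohsssw, ozahzaxlukahge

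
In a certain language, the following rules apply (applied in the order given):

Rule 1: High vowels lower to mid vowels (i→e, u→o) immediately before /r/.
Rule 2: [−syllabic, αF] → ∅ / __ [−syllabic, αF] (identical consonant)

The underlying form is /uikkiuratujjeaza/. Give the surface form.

Rule 1 (pre-rhotic lowering): /u/ is a high vowel immediately before /r/, so it lowers to [o]. /uikkiuratujjeaza/ → uikkioratujjeaza.
Rule 2 (degemination): /kk/ is a geminate; the first /k/ deletes. /jj/ is a geminate; the first /j/ deletes. /uikkioratujjeaza/ → uikioratujeaza.

uikioratujeaza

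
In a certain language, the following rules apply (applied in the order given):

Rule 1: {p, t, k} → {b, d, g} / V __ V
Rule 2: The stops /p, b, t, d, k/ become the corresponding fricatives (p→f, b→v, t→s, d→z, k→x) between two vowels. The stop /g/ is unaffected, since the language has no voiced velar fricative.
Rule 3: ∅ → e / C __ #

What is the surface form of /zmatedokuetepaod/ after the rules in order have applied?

zmazezoguezevaode

Rule 1 (intervocalic voicing): /t/ is a voiceless stop between vowels /a/ and /e/, so it voices to [d]. /k/ is a voiceless stop between vowels /o/ and /u/, so it voices to [g]. /t/ is a voiceless stop between vowels /e/ and /e/, so it voices to [d]. /p/ is a voiceless stop between vowels /e/ and /a/, so it voices to [b]. /zmatedokuetepaod/ → zmadedoguedebaod.
Rule 2 (intervocalic spirantization): /d/ is a stop between vowels /a/ and /e/, so it spirantizes to the fricative [z]. /d/ is a stop between vowels /e/ and /o/, so it spirantizes to the fricative [z]. /d/ is a stop between vowels /e/ and /e/, so it spirantizes to the fricative [z]. /b/ is a stop between vowels /e/ and /a/, so it spirantizes to the fricative [v]. /zmadedoguedebaod/ → zmazezoguezevaod.
Rule 3 (final e-epenthesis): the form ends in the consonant /d/, so [e] is inserted word-finally. /zmazezoguezevaod/ → zmazezoguezevaode.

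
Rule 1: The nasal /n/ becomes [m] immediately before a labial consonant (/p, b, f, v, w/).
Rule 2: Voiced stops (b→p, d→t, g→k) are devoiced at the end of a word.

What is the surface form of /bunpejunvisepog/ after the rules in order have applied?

Rule 1 (nasal place assimilation): /n/ precedes the labial consonant /p/, so it assimilates in place to [m]. /n/ precedes the labial consonant /v/, so it assimilates in place to [m]. /bunpejunvisepog/ → bumpejumvisepog.
Rule 2 (final devoicing): /g/ is a voiced stop in word-final position, so it devoices to [k]. /bumpejumvisepog/ → bumpejumvisepok.

bumpejumvisepok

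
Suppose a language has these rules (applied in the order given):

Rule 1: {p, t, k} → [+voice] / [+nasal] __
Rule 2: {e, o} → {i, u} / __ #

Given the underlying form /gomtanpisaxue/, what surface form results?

gomdanbisaxui

Rule 1 (post-nasal voicing): /t/ is a voiceless stop immediately after the nasal /m/, so it voices to [d]. /p/ is a voiceless stop immediately after the nasal /n/, so it voices to [b]. /gomtanpisaxue/ → gomdanbisaxue.
Rule 2 (final vowel raising): /e/ is a mid vowel in word-final position, so it raises to [i]. /gomdanbisaxue/ → gomdanbisaxui.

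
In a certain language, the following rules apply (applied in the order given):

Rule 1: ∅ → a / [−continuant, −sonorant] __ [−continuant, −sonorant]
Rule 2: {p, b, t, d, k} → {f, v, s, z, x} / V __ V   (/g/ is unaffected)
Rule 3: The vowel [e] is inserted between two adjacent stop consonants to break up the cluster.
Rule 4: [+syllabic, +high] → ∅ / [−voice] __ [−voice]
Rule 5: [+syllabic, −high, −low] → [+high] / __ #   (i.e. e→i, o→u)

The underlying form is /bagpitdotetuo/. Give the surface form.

Rule 1 (stop-cluster a-epenthesis): /g/ and /p/ form a stop–stop cluster, so [a] is inserted between them. /t/ and /d/ form a stop–stop cluster, so [a] is inserted between them. /bagpitdotetuo/ → bagapitadotetuo.
Rule 2 (intervocalic spirantization): /p/ is a stop between vowels /a/ and /i/, so it spirantizes to the fricative [f]. /t/ is a stop between vowels /i/ and /a/, so it spirantizes to the fricative [s]. /d/ is a stop between vowels /a/ and /o/, so it spirantizes to the fricative [z]. /t/ is a stop between vowels /o/ and /e/, so it spirantizes to the fricative [s]. /t/ is a stop between vowels /e/ and /u/, so it spirantizes to the fricative [s]. /bagapitadotetuo/ → bagafisazosesuo.
Rule 3 (stop-cluster e-epenthesis): no segment meets the environment; /bagafisazosesuo/ is unchanged.
Rule 4 (high vowel syncope): /i/ is a high vowel flanked by voiceless consonants /f/ and /s/, so it deletes. /bagafisazosesuo/ → bagafsazosesuo.
Rule 5 (final vowel raising): /o/ is a mid vowel in word-final position, so it raises to [u]. /bagafsazosesuo/ → bagafsazosesuu.

bagafsazosesuu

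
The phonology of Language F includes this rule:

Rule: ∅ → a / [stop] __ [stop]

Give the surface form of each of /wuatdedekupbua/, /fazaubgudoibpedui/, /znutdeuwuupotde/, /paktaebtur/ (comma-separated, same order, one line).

wuatadedekupabua, fazaubagudoibapedui, znutadeuwuupotade, pakataebatur

/wuatdedekupbua/: /t/ and /d/ form a stop–stop cluster, so [a] is inserted between them. /p/ and /b/ form a stop–stop cluster, so [a] is inserted between them. → [wuatadedekupabua].
/fazaubgudoibpedui/: /b/ and /g/ form a stop–stop cluster, so [a] is inserted between them. /b/ and /p/ form a stop–stop cluster, so [a] is inserted between them. → [fazaubagudoibapedui].
/znutdeuwuupotde/: /t/ and /d/ form a stop–stop cluster, so [a] is inserted between them. /t/ and /d/ form a stop–stop cluster, so [a] is inserted between them. → [znutadeuwuupotade].
/paktaebtur/: /k/ and /t/ form a stop–stop cluster, so [a] is inserted between them. /b/ and /t/ form a stop–stop cluster, so [a] is inserted between them. → [pakataebatur].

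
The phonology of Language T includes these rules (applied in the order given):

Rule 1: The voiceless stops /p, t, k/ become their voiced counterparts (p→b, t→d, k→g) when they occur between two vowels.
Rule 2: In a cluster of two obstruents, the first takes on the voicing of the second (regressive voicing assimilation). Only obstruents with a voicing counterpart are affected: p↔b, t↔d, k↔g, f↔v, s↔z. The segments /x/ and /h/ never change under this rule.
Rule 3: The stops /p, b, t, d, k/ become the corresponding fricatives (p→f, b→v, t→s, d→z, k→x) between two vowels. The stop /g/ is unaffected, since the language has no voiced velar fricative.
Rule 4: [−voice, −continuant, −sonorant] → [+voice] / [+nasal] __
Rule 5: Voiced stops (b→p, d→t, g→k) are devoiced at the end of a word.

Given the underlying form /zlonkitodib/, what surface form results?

Rule 1 (intervocalic voicing): /t/ is a voiceless stop between vowels /i/ and /o/, so it voices to [d]. /zlonkitodib/ → zlonkidodib.
Rule 2 (regressive voicing assimilation): no segment meets the environment; /zlonkidodib/ is unchanged.
Rule 3 (intervocalic spirantization): /d/ is a stop between vowels /i/ and /o/, so it spirantizes to the fricative [z]. /d/ is a stop between vowels /o/ and /i/, so it spirantizes to the fricative [z]. /zlonkidodib/ → zlonkizozib.
Rule 4 (post-nasal voicing): /k/ is a voiceless stop immediately after the nasal /n/, so it voices to [g]. /zlonkizozib/ → zlongizozib.
Rule 5 (final devoicing): /b/ is a voiced stop in word-final position, so it devoices to [p]. /zlongizozib/ → zlongizozip.

zlongizozip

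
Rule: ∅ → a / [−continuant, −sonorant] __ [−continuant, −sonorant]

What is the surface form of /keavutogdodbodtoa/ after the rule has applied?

keavutogadodabodatoa

/g/ and /d/ form a stop–stop cluster, so [a] is inserted between them.
/d/ and /b/ form a stop–stop cluster, so [a] is inserted between them.
/d/ and /t/ form a stop–stop cluster, so [a] is inserted between them.
Surface form: [keavutogadodabodatoa].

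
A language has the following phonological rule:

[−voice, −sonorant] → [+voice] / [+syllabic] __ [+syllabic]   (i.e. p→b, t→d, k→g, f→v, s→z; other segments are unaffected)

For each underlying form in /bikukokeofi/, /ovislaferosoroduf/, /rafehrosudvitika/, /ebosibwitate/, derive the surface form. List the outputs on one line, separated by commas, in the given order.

/bikukokeofi/: /k/ is a voiceless obstruent between vowels /i/ and /u/, so it voices to [g]. /k/ is a voiceless obstruent between vowels /u/ and /o/, so it voices to [g]. /k/ is a voiceless obstruent between vowels /o/ and /e/, so it voices to [g]. /f/ is a voiceless obstruent between vowels /o/ and /i/, so it voices to [v]. → [bigugogeovi].
/ovislaferosoroduf/: /f/ is a voiceless obstruent between vowels /a/ and /e/, so it voices to [v]. /s/ is a voiceless obstruent between vowels /o/ and /o/, so it voices to [z]. → [ovislaverozoroduf].
/rafehrosudvitika/: /f/ is a voiceless obstruent between vowels /a/ and /e/, so it voices to [v]. /s/ is a voiceless obstruent between vowels /o/ and /u/, so it voices to [z]. /t/ is a voiceless obstruent between vowels /i/ and /i/, so it voices to [d]. /k/ is a voiceless obstruent between vowels /i/ and /a/, so it voices to [g]. → [ravehrozudvidiga].
/ebosibwitate/: /s/ is a voiceless obstruent between vowels /o/ and /i/, so it voices to [z]. /t/ is a voiceless obstruent between vowels /i/ and /a/, so it voices to [d]. /t/ is a voiceless obstruent between vowels /a/ and /e/, so it voices to [d]. → [ebozibwidade].

bigugogeovi, ovislaverozoroduf, ravehrozudvidiga, ebozibwidade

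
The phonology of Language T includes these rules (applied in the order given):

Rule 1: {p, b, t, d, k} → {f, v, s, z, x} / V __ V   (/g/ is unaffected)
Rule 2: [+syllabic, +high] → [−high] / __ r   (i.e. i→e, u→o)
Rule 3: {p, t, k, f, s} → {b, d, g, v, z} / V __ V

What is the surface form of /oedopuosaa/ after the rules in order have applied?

oezovuozaa

Rule 1 (intervocalic spirantization): /d/ is a stop between vowels /e/ and /o/, so it spirantizes to the fricative [z]. /p/ is a stop between vowels /o/ and /u/, so it spirantizes to the fricative [f]. /oedopuosaa/ → oezofuosaa.
Rule 2 (pre-rhotic lowering): no segment meets the environment; /oezofuosaa/ is unchanged.
Rule 3 (intervocalic voicing): /f/ is a voiceless obstruent between vowels /o/ and /u/, so it voices to [v]. /s/ is a voiceless obstruent between vowels /o/ and /a/, so it voices to [z]. /oezofuosaa/ → oezovuozaa.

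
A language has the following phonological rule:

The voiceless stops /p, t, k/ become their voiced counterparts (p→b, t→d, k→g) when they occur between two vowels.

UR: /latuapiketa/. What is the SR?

/t/ is a voiceless stop between vowels /a/ and /u/, so it voices to [d].
/p/ is a voiceless stop between vowels /a/ and /i/, so it voices to [b].
/k/ is a voiceless stop between vowels /i/ and /e/, so it voices to [g].
/t/ is a voiceless stop between vowels /e/ and /a/, so it voices to [d].
Surface form: [laduabigeda].

laduabigeda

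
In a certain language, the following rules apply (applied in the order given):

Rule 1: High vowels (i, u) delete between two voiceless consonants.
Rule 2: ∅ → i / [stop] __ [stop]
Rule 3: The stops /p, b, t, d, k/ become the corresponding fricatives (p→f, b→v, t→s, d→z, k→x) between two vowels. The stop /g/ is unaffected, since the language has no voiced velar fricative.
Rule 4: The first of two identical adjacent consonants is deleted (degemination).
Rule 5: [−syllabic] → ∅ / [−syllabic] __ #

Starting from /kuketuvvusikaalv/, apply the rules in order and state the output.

kixesuvuskaal

Rule 1 (high vowel syncope): /u/ is a high vowel flanked by voiceless consonants /k/ and /k/, so it deletes. /i/ is a high vowel flanked by voiceless consonants /s/ and /k/, so it deletes. /kuketuvvusikaalv/ → kketuvvuskaalv.
Rule 2 (stop-cluster i-epenthesis): /k/ and /k/ form a stop–stop cluster, so [i] is inserted between them. /kketuvvuskaalv/ → kiketuvvuskaalv.
Rule 3 (intervocalic spirantization): /k/ is a stop between vowels /i/ and /e/, so it spirantizes to the fricative [x]. /t/ is a stop between vowels /e/ and /u/, so it spirantizes to the fricative [s]. /kiketuvvuskaalv/ → kixesuvvuskaalv.
Rule 4 (degemination): /vv/ is a geminate; the first /v/ deletes. /kixesuvvuskaalv/ → kixesuvuskaalv.
Rule 5 (final cluster simplification): /v/ is the second consonant of a word-final cluster /lv/, so it deletes. /kixesuvuskaalv/ → kixesuvuskaal.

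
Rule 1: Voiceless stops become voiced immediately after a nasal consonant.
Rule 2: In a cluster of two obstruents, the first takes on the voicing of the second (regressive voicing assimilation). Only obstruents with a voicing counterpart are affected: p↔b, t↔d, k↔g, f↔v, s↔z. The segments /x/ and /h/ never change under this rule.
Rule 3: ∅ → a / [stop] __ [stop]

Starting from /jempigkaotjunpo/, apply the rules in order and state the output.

Rule 1 (post-nasal voicing): /p/ is a voiceless stop immediately after the nasal /m/, so it voices to [b]. /p/ is a voiceless stop immediately after the nasal /n/, so it voices to [b]. /jempigkaotjunpo/ → jembigkaotjunbo.
Rule 2 (regressive voicing assimilation): /g/ precedes the voiceless obstruent /k/, so it devoices to [k] by assimilation. /jembigkaotjunbo/ → jembikkaotjunbo.
Rule 3 (stop-cluster a-epenthesis): /k/ and /k/ form a stop–stop cluster, so [a] is inserted between them. /jembikkaotjunbo/ → jembikakaotjunbo.

jembikakaotjunbo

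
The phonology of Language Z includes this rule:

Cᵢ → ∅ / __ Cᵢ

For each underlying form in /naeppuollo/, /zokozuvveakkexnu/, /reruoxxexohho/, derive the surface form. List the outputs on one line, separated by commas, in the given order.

naepuolo, zokozuveakexnu, reruoxexoho

/naeppuollo/: /pp/ is a geminate; the first /p/ deletes. /ll/ is a geminate; the first /l/ deletes. → [naepuolo].
/zokozuvveakkexnu/: /vv/ is a geminate; the first /v/ deletes. /kk/ is a geminate; the first /k/ deletes. → [zokozuveakexnu].
/reruoxxexohho/: /xx/ is a geminate; the first /x/ deletes. /hh/ is a geminate; the first /h/ deletes. → [reruoxexoho].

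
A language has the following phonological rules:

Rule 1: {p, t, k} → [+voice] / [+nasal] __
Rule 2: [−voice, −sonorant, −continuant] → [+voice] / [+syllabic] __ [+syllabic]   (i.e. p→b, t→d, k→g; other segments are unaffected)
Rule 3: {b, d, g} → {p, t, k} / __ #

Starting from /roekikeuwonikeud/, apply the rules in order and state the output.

Rule 1 (post-nasal voicing): no segment meets the environment; /roekikeuwonikeud/ is unchanged.
Rule 2 (intervocalic voicing): /k/ is a voiceless stop between vowels /e/ and /i/, so it voices to [g]. /k/ is a voiceless stop between vowels /i/ and /e/, so it voices to [g]. /k/ is a voiceless stop between vowels /i/ and /e/, so it voices to [g]. /roekikeuwonikeud/ → roegigeuwonigeud.
Rule 3 (final devoicing): /d/ is a voiced stop in word-final position, so it devoices to [t]. /roegigeuwonigeud/ → roegigeuwonigeut.

roegigeuwonigeut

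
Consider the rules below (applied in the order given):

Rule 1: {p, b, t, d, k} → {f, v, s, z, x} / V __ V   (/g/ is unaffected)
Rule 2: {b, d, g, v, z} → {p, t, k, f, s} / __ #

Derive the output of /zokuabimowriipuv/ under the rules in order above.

Rule 1 (intervocalic spirantization): /k/ is a stop between vowels /o/ and /u/, so it spirantizes to the fricative [x]. /b/ is a stop between vowels /a/ and /i/, so it spirantizes to the fricative [v]. /p/ is a stop between vowels /i/ and /u/, so it spirantizes to the fricative [f]. /zokuabimowriipuv/ → zoxuavimowriifuv.
Rule 2 (final devoicing): /v/ is a voiced obstruent in word-final position, so it devoices to [f]. /zoxuavimowriifuv/ → zoxuavimowriifuf.

zoxuavimowriifuf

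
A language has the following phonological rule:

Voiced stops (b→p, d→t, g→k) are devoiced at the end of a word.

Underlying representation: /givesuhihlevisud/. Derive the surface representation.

/d/ is a voiced stop in word-final position, so it devoices to [t].
Surface form: [givesuhihlevisut].

givesuhihlevisut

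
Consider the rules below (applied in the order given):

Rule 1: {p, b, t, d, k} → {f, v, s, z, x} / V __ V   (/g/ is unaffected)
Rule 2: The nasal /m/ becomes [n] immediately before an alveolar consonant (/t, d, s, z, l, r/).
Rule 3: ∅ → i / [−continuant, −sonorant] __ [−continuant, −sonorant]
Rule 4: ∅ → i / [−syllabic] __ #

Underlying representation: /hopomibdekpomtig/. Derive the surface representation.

Rule 1 (intervocalic spirantization): /p/ is a stop between vowels /o/ and /o/, so it spirantizes to the fricative [f]. /hopomibdekpomtig/ → hofomibdekpomtig.
Rule 2 (nasal place assimilation): /m/ precedes the alveolar consonant /t/, so it assimilates in place to [n]. /hofomibdekpomtig/ → hofomibdekpontig.
Rule 3 (stop-cluster i-epenthesis): /b/ and /d/ form a stop–stop cluster, so [i] is inserted between them. /k/ and /p/ form a stop–stop cluster, so [i] is inserted between them. /hofomibdekpontig/ → hofomibidekipontig.
Rule 4 (final i-epenthesis): the form ends in the consonant /g/, so [i] is inserted word-finally. /hofomibidekipontig/ → hofomibidekipontigi.

hofomibidekipontigi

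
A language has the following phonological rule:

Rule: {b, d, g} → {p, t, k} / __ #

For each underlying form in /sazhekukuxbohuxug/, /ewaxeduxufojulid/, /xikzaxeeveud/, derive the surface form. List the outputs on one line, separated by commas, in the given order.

/sazhekukuxbohuxug/: /g/ is a voiced stop in word-final position, so it devoices to [k]. → [sazhekukuxbohuxuk].
/ewaxeduxufojulid/: /d/ is a voiced stop in word-final position, so it devoices to [t]. → [ewaxeduxufojulit].
/xikzaxeeveud/: /d/ is a voiced stop in word-final position, so it devoices to [t]. → [xikzaxeeveut].

sazhekukuxbohuxuk, ewaxeduxufojulit, xikzaxeeveut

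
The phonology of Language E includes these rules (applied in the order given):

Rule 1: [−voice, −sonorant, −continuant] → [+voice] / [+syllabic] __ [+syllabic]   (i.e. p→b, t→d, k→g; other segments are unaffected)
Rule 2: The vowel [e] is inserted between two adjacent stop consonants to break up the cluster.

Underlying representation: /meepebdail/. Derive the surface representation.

Rule 1 (intervocalic voicing): /p/ is a voiceless stop between vowels /e/ and /e/, so it voices to [b]. /meepebdail/ → meebebdail.
Rule 2 (stop-cluster e-epenthesis): /b/ and /d/ form a stop–stop cluster, so [e] is inserted between them. /meebebdail/ → meebebedail.

meebebedail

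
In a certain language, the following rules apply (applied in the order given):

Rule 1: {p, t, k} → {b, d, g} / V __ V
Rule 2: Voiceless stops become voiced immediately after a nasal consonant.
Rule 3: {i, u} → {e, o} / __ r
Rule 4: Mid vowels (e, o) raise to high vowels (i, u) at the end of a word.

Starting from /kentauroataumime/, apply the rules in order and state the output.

Rule 1 (intervocalic voicing): /t/ is a voiceless stop between vowels /a/ and /a/, so it voices to [d]. /kentauroataumime/ → kentauroadaumime.
Rule 2 (post-nasal voicing): /t/ is a voiceless stop immediately after the nasal /n/, so it voices to [d]. /kentauroadaumime/ → kendauroadaumime.
Rule 3 (pre-rhotic lowering): /u/ is a high vowel immediately before /r/, so it lowers to [o]. /kendauroadaumime/ → kendaoroadaumime.
Rule 4 (final vowel raising): /e/ is a mid vowel in word-final position, so it raises to [i]. /kendaoroadaumime/ → kendaoroadaumimi.

kendaoroadaumimi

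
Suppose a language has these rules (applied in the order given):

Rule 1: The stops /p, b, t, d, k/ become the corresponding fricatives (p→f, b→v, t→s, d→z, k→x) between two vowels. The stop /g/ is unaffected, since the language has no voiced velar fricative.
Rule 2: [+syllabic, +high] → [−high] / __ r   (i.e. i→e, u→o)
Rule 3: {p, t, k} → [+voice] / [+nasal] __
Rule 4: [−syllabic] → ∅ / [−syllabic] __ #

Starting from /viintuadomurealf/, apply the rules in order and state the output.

Rule 1 (intervocalic spirantization): /d/ is a stop between vowels /a/ and /o/, so it spirantizes to the fricative [z]. /viintuadomurealf/ → viintuazomurealf.
Rule 2 (pre-rhotic lowering): /u/ is a high vowel immediately before /r/, so it lowers to [o]. /viintuazomurealf/ → viintuazomorealf.
Rule 3 (post-nasal voicing): /t/ is a voiceless stop immediately after the nasal /n/, so it voices to [d]. /viintuazomorealf/ → viinduazomorealf.
Rule 4 (final cluster simplification): /f/ is the second consonant of a word-final cluster /lf/, so it deletes. /viinduazomorealf/ → viinduazomoreal.

viinduazomoreal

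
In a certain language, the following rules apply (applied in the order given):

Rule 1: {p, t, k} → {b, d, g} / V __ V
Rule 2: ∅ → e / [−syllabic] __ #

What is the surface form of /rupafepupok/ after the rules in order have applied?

Rule 1 (intervocalic voicing): /p/ is a voiceless stop between vowels /u/ and /a/, so it voices to [b]. /p/ is a voiceless stop between vowels /e/ and /u/, so it voices to [b]. /p/ is a voiceless stop between vowels /u/ and /o/, so it voices to [b]. /rupafepupok/ → rubafebubok.
Rule 2 (final e-epenthesis): the form ends in the consonant /k/, so [e] is inserted word-finally. /rubafebubok/ → rubafebuboke.

rubafebuboke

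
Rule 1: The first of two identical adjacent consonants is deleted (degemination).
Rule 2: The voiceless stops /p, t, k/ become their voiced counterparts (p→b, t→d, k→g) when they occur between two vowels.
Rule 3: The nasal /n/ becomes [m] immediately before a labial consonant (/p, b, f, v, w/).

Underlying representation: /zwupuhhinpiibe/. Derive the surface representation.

Rule 1 (degemination): /hh/ is a geminate; the first /h/ deletes. /zwupuhhinpiibe/ → zwupuhinpiibe.
Rule 2 (intervocalic voicing): /p/ is a voiceless stop between vowels /u/ and /u/, so it voices to [b]. /zwupuhinpiibe/ → zwubuhinpiibe.
Rule 3 (nasal place assimilation): /n/ precedes the labial consonant /p/, so it assimilates in place to [m]. /zwubuhinpiibe/ → zwubuhimpiibe.

zwubuhimpiibe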